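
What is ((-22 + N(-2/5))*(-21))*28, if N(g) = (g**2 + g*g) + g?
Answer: 324576/25 ≈ 12983.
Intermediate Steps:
N(g) = g + 2*g**2 (N(g) = (g**2 + g**2) + g = 2*g**2 + g = g + 2*g**2)
((-22 + N(-2/5))*(-21))*28 = ((-22 + (-2/5)*(1 + 2*(-2/5)))*(-21))*28 = ((-22 + (-2*1/5)*(1 + 2*(-2*1/5)))*(-21))*28 = ((-22 - 2*(1 + 2*(-2/5))/5)*(-21))*28 = ((-22 - 2*(1 - 4/5)/5)*(-21))*28 = ((-22 - 2/5*1/5)*(-21))*28 = ((-22 - 2/25)*(-21))*28 = -552/25*(-21)*28 = (11592/25)*28 = 324576/25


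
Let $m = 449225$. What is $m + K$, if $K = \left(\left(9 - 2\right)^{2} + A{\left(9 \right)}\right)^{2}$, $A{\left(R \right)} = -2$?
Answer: $451434$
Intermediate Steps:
$K = 2209$ ($K = \left(\left(9 - 2\right)^{2} - 2\right)^{2} = \left(7^{2} - 2\right)^{2} = \left(49 - 2\right)^{2} = 47^{2} = 2209$)
$m + K = 449225 + 2209 = 451434$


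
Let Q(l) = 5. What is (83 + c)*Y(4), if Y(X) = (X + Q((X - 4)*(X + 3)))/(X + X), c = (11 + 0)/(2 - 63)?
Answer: 11367/122 ≈ 93.172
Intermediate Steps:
c = -11/61 (c = 11/(-61) = 11*(-1/61) = -11/61 ≈ -0.18033)
Y(X) = (5 + X)/(2*X) (Y(X) = (X + 5)/(X + X) = (5 + X)/((2*X)) = (5 + X)*(1/(2*X)) = (5 + X)/(2*X))
(83 + c)*Y(4) = (83 - 11/61)*((½)*(5 + 4)/4) = 5052*((½)*(¼)*9)/61 = (5052/61)*(9/8) = 11367/122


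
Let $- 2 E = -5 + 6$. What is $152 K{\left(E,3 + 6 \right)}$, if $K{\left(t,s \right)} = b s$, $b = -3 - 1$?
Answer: $-5472$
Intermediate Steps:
$b = -4$ ($b = -3 - 1 = -4$)
$E = - \frac{1}{2}$ ($E = - \frac{-5 + 6}{2} = \left(- \frac{1}{2}\right) 1 = - \frac{1}{2} \approx -0.5$)
$K{\left(t,s \right)} = - 4 s$
$152 K{\left(E,3 + 6 \right)} = 152 \left(- 4 \left(3 + 6\right)\right) = 152 \left(\left(-4\right) 9\right) = 152 \left(-36\right) = -5472$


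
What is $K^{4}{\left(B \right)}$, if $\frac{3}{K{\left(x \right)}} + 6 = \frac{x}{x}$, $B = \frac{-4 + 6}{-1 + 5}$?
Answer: $\frac{81}{625} \approx 0.1296$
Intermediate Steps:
$B = \frac{1}{2}$ ($B = \frac{2}{4} = 2 \cdot \frac{1}{4} = \frac{1}{2} \approx 0.5$)
$K{\left(x \right)} = - \frac{3}{5}$ ($K{\left(x \right)} = \frac{3}{-6 + \frac{x}{x}} = \frac{3}{-6 + 1} = \frac{3}{-5} = 3 \left(- \frac{1}{5}\right) = - \frac{3}{5}$)
$K^{4}{\left(B \right)} = \left(- \frac{3}{5}\right)^{4} = \frac{81}{625}$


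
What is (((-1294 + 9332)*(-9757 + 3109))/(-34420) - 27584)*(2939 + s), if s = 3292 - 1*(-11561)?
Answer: -3985428709888/8605 ≈ -4.6315e+8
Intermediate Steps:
s = 14853 (s = 3292 + 11561 = 14853)
(((-1294 + 9332)*(-9757 + 3109))/(-34420) - 27584)*(2939 + s) = (((-1294 + 9332)*(-9757 + 3109))/(-34420) - 27584)*(2939 + 14853) = ((8038*(-6648))*(-1/34420) - 27584)*17792 = (-53436624*(-1/34420) - 27584)*17792 = (13359156/8605 - 27584)*17792 = -224001164/8605*17792 = -3985428709888/8605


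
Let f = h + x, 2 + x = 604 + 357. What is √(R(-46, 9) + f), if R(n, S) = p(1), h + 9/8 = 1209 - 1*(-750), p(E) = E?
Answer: √46686/4 ≈ 54.017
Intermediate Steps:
x = 959 (x = -2 + (604 + 357) = -2 + 961 = 959)
h = 15663/8 (h = -9/8 + (1209 - 1*(-750)) = -9/8 + (1209 + 750) = -9/8 + 1959 = 15663/8 ≈ 1957.9)
f = 23335/8 (f = 15663/8 + 959 = 23335/8 ≈ 2916.9)
R(n, S) = 1
√(R(-46, 9) + f) = √(1 + 23335/8) = √(23343/8) = √46686/4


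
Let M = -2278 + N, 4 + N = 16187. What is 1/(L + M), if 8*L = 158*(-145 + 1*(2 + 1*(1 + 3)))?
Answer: 4/44639 ≈ 8.9608e-5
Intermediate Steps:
N = 16183 (N = -4 + 16187 = 16183)
L = -10981/4 (L = (158*(-145 + 1*(2 + 1*(1 + 3))))/8 = (158*(-145 + 1*(2 + 1*4)))/8 = (158*(-145 + 1*(2 + 4)))/8 = (158*(-145 + 1*6))/8 = (158*(-145 + 6))/8 = (158*(-139))/8 = (⅛)*(-21962) = -10981/4 ≈ -2745.3)
M = 13905 (M = -2278 + 16183 = 13905)
1/(L + M) = 1/(-10981/4 + 13905) = 1/(44639/4) = 4/44639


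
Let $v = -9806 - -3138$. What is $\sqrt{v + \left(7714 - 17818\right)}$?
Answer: $2 i \sqrt{4193} \approx 129.51 i$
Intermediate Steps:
$v = -6668$ ($v = -9806 + 3138 = -6668$)
$\sqrt{v + \left(7714 - 17818\right)} = \sqrt{-6668 + \left(7714 - 17818\right)} = \sqrt{-6668 - 10104} = \sqrt{-16772} = 2 i \sqrt{4193}$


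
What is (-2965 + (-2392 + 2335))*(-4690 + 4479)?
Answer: 637642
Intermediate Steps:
(-2965 + (-2392 + 2335))*(-4690 + 4479) = (-2965 - 57)*(-211) = -3022*(-211) = 637642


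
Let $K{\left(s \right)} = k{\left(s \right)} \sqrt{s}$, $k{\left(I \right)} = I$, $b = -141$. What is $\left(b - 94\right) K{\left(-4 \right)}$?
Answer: $1880 i \approx 1880.0 i$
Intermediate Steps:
$K{\left(s \right)} = s^{\frac{3}{2}}$ ($K{\left(s \right)} = s \sqrt{s} = s^{\frac{3}{2}}$)
$\left(b - 94\right) K{\left(-4 \right)} = \left(-141 - 94\right) \left(-4\right)^{\frac{3}{2}} = - 235 \left(- 8 i\right) = 1880 i$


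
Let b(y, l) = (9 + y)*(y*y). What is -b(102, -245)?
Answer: -1154844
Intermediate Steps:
b(y, l) = y**2*(9 + y) (b(y, l) = (9 + y)*y**2 = y**2*(9 + y))
-b(102, -245) = -102**2*(9 + 102) = -10404*111 = -1*1154844 = -1154844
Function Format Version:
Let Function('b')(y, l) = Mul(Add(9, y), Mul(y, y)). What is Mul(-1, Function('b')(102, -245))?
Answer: -1154844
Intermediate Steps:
Function('b')(y, l) = Mul(Pow(y, 2), Add(9, y)) (Function('b')(y, l) = Mul(Add(9, y), Pow(y, 2)) = Mul(Pow(y, 2), Add(9, y)))
Mul(-1, Function('b')(102, -245)) = Mul(-1, Mul(Pow(102, 2), Add(9, 102))) = Mul(-1, Mul(10404, 111)) = Mul(-1, 1154844) = -1154844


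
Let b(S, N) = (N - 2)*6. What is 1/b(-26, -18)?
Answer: -1/120 ≈ -0.0083333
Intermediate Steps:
b(S, N) = -12 + 6*N (b(S, N) = (-2 + N)*6 = -12 + 6*N)
1/b(-26, -18) = 1/(-12 + 6*(-18)) = 1/(-12 - 108) = 1/(-120) = -1/120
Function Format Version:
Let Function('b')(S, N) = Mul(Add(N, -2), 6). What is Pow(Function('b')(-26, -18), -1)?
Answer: Rational(-1, 120) ≈ -0.0083333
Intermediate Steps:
Function('b')(S, N) = Add(-12, Mul(6, N)) (Function('b')(S, N) = Mul(Add(-2, N), 6) = Add(-12, Mul(6, N)))
Pow(Function('b')(-26, -18), -1) = Pow(Add(-12, Mul(6, -18)), -1) = Pow(Add(-12, -108), -1) = Pow(-120, -1) = Rational(-1, 120)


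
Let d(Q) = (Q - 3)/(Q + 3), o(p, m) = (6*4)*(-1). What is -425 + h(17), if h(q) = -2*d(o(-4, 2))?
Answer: -2993/7 ≈ -427.57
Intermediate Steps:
o(p, m) = -24 (o(p, m) = 24*(-1) = -24)
d(Q) = (-3 + Q)/(3 + Q)
h(q) = -18/7 (h(q) = -2*(-3 - 24)/(3 - 24) = -2*(-27)/(-21) = -(-2)*(-27)/21 = -2*9/7 = -18/7)
-425 + h(17) = -425 - 18/7 = -2993/7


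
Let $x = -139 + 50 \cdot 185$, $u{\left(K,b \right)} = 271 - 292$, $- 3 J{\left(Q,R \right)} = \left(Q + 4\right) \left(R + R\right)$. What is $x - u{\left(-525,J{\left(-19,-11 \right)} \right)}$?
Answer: $9132$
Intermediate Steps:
$J{\left(Q,R \right)} = - \frac{2 R \left(4 + Q\right)}{3}$ ($J{\left(Q,R \right)} = - \frac{\left(Q + 4\right) \left(R + R\right)}{3} = - \frac{\left(4 + Q\right) 2 R}{3} = - \frac{2 R \left(4 + Q\right)}{3}$)
$u{\left(K,b \right)} = -21$ ($u{\left(K,b \right)} = 271 - 292 = -21$)
$x = 9111$ ($x = -139 + 9250 = 9111$)
$x - u{\left(-525,J{\left(-19,-11 \right)} \right)} = 9111 - -21 = 9111 + 21 = 9132$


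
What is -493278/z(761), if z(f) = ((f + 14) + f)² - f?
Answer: -493278/2358535 ≈ -0.20915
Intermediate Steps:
z(f) = (14 + 2*f)² - f (z(f) = ((14 + f) + f)² - f = (14 + 2*f)² - f)
-493278/z(761) = -493278/(-1*761 + 4*(7 + 761)²) = -493278/(-761 + 4*768²) = -493278/(-761 + 4*589824) = -493278/(-761 + 2359296) = -493278/2358535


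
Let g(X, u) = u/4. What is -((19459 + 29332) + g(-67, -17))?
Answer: -195147/4 ≈ -48787.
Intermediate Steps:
g(X, u) = u/4 (g(X, u) = u*(1/4) = u/4)
-((19459 + 29332) + g(-67, -17)) = -((19459 + 29332) + (1/4)*(-17)) = -(48791 - 17/4) = -1*195147/4 = -195147/4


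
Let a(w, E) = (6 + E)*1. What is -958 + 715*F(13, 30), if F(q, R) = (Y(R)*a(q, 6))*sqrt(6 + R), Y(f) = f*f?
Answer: 46331042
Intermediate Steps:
Y(f) = f**2
a(w, E) = 6 + E
F(q, R) = 12*R**2*sqrt(6 + R) (F(q, R) = (R**2*(6 + 6))*sqrt(6 + R) = (R**2*12)*sqrt(6 + R) = (12*R**2)*sqrt(6 + R) = 12*R**2*sqrt(6 + R))
-958 + 715*F(13, 30) = -958 + 715*(12*30**2*sqrt(6 + 30)) = -958 + 715*(12*900*sqrt(36)) = -958 + 715*(12*900*6) = -958 + 715*64800 = -958 + 46332000 = 46331042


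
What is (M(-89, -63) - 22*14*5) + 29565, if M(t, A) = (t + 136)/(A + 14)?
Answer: 1373178/49 ≈ 28024.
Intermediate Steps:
M(t, A) = (136 + t)/(14 + A)
(M(-89, -63) - 22*14*5) + 29565 = ((136 - 89)/(14 - 63) - 22*14*5) + 29565 = (47/(-49) - 308*5) + 29565 = (-1/49*47 - 1540) + 29565 = (-47/49 - 1540) + 29565 = -75507/49 + 29565 = 1373178/49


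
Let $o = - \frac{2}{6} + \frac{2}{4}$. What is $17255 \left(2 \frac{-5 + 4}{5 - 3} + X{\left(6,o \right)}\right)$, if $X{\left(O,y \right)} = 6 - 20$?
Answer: $-258825$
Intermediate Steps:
$o = \frac{1}{6}$ ($o = \left(-2\right) \frac{1}{6} + 2 \cdot \frac{1}{4} = - \frac{1}{3} + \frac{1}{2} = \frac{1}{6} \approx 0.16667$)
$X{\left(O,y \right)} = -14$ ($X{\left(O,y \right)} = 6 - 20 = -14$)
$17255 \left(2 \frac{-5 + 4}{5 - 3} + X{\left(6,o \right)}\right) = 17255 \left(2 \frac{-5 + 4}{5 - 3} - 14\right) = 17255 \left(2 \left(- \frac{1}{2}\right) - 14\right) = 17255 \left(-1 - 14\right) = 17255 \left(-15\right) = -258825$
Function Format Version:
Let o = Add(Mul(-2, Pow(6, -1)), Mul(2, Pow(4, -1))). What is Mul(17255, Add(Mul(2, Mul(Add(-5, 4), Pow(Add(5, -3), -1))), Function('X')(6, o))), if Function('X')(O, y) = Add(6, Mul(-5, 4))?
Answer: -258825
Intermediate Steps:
o = Rational(1, 6) (o = Add(Mul(-2, Rational(1, 6)), Mul(2, Rational(1, 4))) = Add(Rational(-1, 3), Rational(1, 2)) = Rational(1, 6) ≈ 0.16667)
Function('X')(O, y) = -14 (Function('X')(O, y) = Add(6, -20) = -14)
Mul(17255, Add(Mul(2, Mul(Add(-5, 4), Pow(Add(5, -3), -1))), Function('X')(6, o))) = Mul(17255, Add(Mul(2, Mul(Add(-5, 4), Pow(Add(5, -3), -1))), -14)) = Mul(17255, Add(Mul(2, Mul(-1, Pow(2, -1))), -14)) = Mul(17255, Add(Mul(2, Mul(-1, Rational(1, 2))), -14)) = Mul(17255, Add(Mul(2, Rational(-1, 2)), -14)) = Mul(17255, Add(-1, -14)) = Mul(17255, -15) = -258825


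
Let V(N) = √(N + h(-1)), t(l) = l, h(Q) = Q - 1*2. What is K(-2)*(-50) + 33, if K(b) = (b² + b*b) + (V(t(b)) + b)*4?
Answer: 33 - 200*I*√5 ≈ 33.0 - 447.21*I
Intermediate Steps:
h(Q) = -2 + Q (h(Q) = Q - 2 = -2 + Q)
V(N) = √(-3 + N) (V(N) = √(N + (-2 - 1)) = √(N - 3) = √(-3 + N))
K(b) = 2*b² + 4*b + 4*√(-3 + b) (K(b) = (b² + b*b) + (√(-3 + b) + b)*4 = (b² + b²) + (b + √(-3 + b))*4 = 2*b² + (4*b + 4*√(-3 + b)) = 2*b² + 4*b + 4*√(-3 + b))
K(-2)*(-50) + 33 = (2*(-2)² + 4*(-2) + 4*√(-3 - 2))*(-50) + 33 = (2*4 - 8 + 4*√(-5))*(-50) + 33 = (8 - 8 + 4*(I*√5))*(-50) + 33 = (8 - 8 + 4*I*√5)*(-50) + 33 = (4*I*√5)*(-50) + 33 = -200*I*√5 + 33 = 33 - 200*I*√5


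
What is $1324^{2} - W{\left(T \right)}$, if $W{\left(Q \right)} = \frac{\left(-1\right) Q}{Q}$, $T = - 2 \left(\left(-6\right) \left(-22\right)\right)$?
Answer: $1752977$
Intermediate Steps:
$T = -264$ ($T = \left(-2\right) 132 = -264$)
$W{\left(Q \right)} = -1$
$1324^{2} - W{\left(T \right)} = 1324^{2} - -1 = 1752976 + 1 = 1752977$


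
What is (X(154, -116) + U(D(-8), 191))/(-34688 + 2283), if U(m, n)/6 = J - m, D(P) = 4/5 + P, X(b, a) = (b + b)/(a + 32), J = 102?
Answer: -9773/486075 ≈ -0.020106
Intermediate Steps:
X(b, a) = 2*b/(32 + a) (X(b, a) = (2*b)/(32 + a) = 2*b/(32 + a))
D(P) = ⅘ + P (D(P) = (⅕)*4 + P = ⅘ + P)
U(m, n) = 612 - 6*m (U(m, n) = 6*(102 - m) = 612 - 6*m)
(X(154, -116) + U(D(-8), 191))/(-34688 + 2283) = (2*154/(32 - 116) + (612 - 6*(⅘ - 8)))/(-34688 + 2283) = (2*154/(-84) + (612 - 6*(-36/5)))/(-32405) = (2*154*(-1/84) + (612 + 216/5))*(-1/32405) = (-11/3 + 3276/5)*(-1/32405) = (9773/15)*(-1/32405) = -9773/486075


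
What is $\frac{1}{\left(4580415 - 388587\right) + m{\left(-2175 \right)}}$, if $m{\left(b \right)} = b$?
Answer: $\frac{1}{4189653} \approx 2.3868 \cdot 10^{-7}$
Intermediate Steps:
$\frac{1}{\left(4580415 - 388587\right) + m{\left(-2175 \right)}} = \frac{1}{\left(4580415 - 388587\right) - 2175} = \frac{1}{4191828 - 2175} = \frac{1}{4189653}$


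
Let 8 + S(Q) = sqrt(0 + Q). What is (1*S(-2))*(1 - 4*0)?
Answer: -8 + I*sqrt(2) ≈ -8.0 + 1.4142*I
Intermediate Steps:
S(Q) = -8 + sqrt(Q) (S(Q) = -8 + sqrt(0 + Q) = -8 + sqrt(Q))
(1*S(-2))*(1 - 4*0) = (1*(-8 + sqrt(-2)))*(1 - 4*0) = (1*(-8 + I*sqrt(2)))*(1 + 0) = (-8 + I*sqrt(2))*1 = -8 + I*sqrt(2)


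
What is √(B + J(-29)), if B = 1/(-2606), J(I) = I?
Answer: 5*I*√7877938/2606 ≈ 5.3852*I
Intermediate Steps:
B = -1/2606 ≈ -0.00038373
√(B + J(-29)) = √(-1/2606 - 29) = √(-75575/2606) = 5*I*√7877938/2606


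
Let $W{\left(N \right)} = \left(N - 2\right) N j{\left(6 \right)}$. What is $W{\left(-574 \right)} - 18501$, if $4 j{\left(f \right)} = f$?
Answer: $477435$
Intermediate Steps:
$j{\left(f \right)} = \frac{f}{4}$
$W{\left(N \right)} = \frac{3 N \left(-2 + N\right)}{2}$ ($W{\left(N \right)} = \left(N - 2\right) N \frac{1}{4} \cdot 6 = \left(-2 + N\right) N \frac{3}{2} = N \left(-2 + N\right) \frac{3}{2} = \frac{3 N \left(-2 + N\right)}{2}$)
$W{\left(-574 \right)} - 18501 = \frac{3}{2} \left(-574\right) \left(-2 - 574\right) - 18501 = \frac{3}{2} \left(-574\right) \left(-576\right) - 18501 = 495936 - 18501 = 477435$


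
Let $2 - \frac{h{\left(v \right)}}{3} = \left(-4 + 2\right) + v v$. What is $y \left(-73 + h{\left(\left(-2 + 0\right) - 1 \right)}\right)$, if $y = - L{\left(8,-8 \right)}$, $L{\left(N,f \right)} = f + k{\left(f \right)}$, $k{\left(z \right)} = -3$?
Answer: $-968$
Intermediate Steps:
$L{\left(N,f \right)} = -3 + f$ ($L{\left(N,f \right)} = f - 3 = -3 + f$)
$y = 11$ ($y = - (-3 - 8) = \left(-1\right) \left(-11\right) = 11$)
$h{\left(v \right)} = 12 - 3 v^{2}$ ($h{\left(v \right)} = 6 - 3 \left(\left(-4 + 2\right) + v v\right) = 6 - 3 \left(-2 + v^{2}\right) = 6 - \left(-6 + 3 v^{2}\right) = 12 - 3 v^{2}$)
$y \left(-73 + h{\left(\left(-2 + 0\right) - 1 \right)}\right) = 11 \left(-73 + \left(12 - 3 \left(\left(-2 + 0\right) - 1\right)^{2}\right)\right) = 11 \left(-73 + \left(12 - 3 \left(-2 - 1\right)^{2}\right)\right) = 11 \left(-73 + \left(12 - 3 \left(-3\right)^{2}\right)\right) = 11 \left(-73 + \left(12 - 27\right)\right) = 11 \left(-73 - 15\right) = 11 \left(-88\right) = -968$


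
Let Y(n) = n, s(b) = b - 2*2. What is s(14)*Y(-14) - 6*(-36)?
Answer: 76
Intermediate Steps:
s(b) = -4 + b (s(b) = b - 4 = -4 + b)
s(14)*Y(-14) - 6*(-36) = (-4 + 14)*(-14) - 6*(-36) = 10*(-14) + 216 = -140 + 216 = 76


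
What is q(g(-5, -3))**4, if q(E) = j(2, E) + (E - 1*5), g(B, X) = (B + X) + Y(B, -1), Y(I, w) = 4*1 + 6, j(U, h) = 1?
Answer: 16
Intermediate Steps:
Y(I, w) = 10 (Y(I, w) = 4 + 6 = 10)
g(B, X) = 10 + B + X (g(B, X) = (B + X) + 10 = 10 + B + X)
q(E) = -4 + E (q(E) = 1 + (E - 1*5) = 1 + (E - 5) = 1 + (-5 + E) = -4 + E)
q(g(-5, -3))**4 = (-4 + (10 - 5 - 3))**4 = (-4 + 2)**4 = (-2)**4 = 16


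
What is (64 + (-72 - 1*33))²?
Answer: 1681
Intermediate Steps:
(64 + (-72 - 1*33))² = (64 + (-72 - 33))² = (64 - 105)² = (-41)² = 1681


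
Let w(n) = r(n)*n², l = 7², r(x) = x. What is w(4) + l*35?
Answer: 1779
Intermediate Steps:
l = 49
w(n) = n³ (w(n) = n*n² = n³)
w(4) + l*35 = 4³ + 49*35 = 64 + 1715 = 1779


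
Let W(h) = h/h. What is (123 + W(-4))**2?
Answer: 15376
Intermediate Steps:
W(h) = 1
(123 + W(-4))**2 = (123 + 1)**2 = 124**2 = 15376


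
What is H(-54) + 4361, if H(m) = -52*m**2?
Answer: -147271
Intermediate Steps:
H(-54) + 4361 = -52*(-54)**2 + 4361 = -52*2916 + 4361 = -151632 + 4361 = -147271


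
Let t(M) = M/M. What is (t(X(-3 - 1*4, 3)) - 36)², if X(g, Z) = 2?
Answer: 1225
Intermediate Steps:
t(M) = 1
(t(X(-3 - 1*4, 3)) - 36)² = (1 - 36)² = (-35)² = 1225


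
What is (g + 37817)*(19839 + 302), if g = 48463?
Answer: 1737765480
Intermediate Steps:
(g + 37817)*(19839 + 302) = (48463 + 37817)*(19839 + 302) = 86280*20141 = 1737765480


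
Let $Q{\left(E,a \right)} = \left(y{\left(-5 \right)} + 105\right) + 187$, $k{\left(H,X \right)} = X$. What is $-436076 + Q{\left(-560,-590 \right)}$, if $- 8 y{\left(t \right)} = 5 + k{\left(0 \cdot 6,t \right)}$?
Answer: $-435784$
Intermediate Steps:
$y{\left(t \right)} = - \frac{5}{8} - \frac{t}{8}$ ($y{\left(t \right)} = - \frac{5 + t}{8} = - \frac{5}{8} - \frac{t}{8}$)
$Q{\left(E,a \right)} = 292$ ($Q{\left(E,a \right)} = \left(\left(- \frac{5}{8} - - \frac{5}{8}\right) + 105\right) + 187 = \left(\left(- \frac{5}{8} + \frac{5}{8}\right) + 105\right) + 187 = \left(0 + 105\right) + 187 = 105 + 187 = 292$)
$-436076 + Q{\left(-560,-590 \right)} = -436076 + 292 = -435784$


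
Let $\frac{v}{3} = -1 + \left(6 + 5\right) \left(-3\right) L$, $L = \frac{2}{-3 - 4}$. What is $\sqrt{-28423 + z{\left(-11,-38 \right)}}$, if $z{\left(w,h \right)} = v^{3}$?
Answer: $\frac{4 i \sqrt{1839187}}{49} \approx 110.71 i$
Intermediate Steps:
$L = - \frac{2}{7}$ ($L = \frac{2}{-3 - 4} = \frac{2}{-7} = 2 \left(- \frac{1}{7}\right) = - \frac{2}{7} \approx -0.28571$)
$v = \frac{177}{7}$ ($v = 3 \left(-1 + \left(6 + 5\right) \left(-3\right) \left(- \frac{2}{7}\right)\right) = 3 \left(-1 + 11 \left(-3\right) \left(- \frac{2}{7}\right)\right) = 3 \left(-1 - - \frac{66}{7}\right) = 3 \left(-1 + \frac{66}{7}\right) = 3 \cdot \frac{59}{7} = \frac{177}{7} \approx 25.286$)
$z{\left(w,h \right)} = \frac{5545233}{343}$ ($z{\left(w,h \right)} = \left(\frac{177}{7}\right)^{3} = \frac{5545233}{343}$)
$\sqrt{-28423 + z{\left(-11,-38 \right)}} = \sqrt{-28423 + \frac{5545233}{343}} = \sqrt{- \frac{4203856}{343}} = \frac{4 i \sqrt{1839187}}{49}$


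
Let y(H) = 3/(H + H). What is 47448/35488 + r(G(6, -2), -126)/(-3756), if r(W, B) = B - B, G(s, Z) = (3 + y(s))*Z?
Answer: 5931/4436 ≈ 1.3370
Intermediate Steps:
y(H) = 3/(2*H) (y(H) = 3/((2*H)) = 3*(1/(2*H)) = 3/(2*H))
G(s, Z) = Z*(3 + 3/(2*s)) (G(s, Z) = (3 + 3/(2*s))*Z = Z*(3 + 3/(2*s)))
r(W, B) = 0
47448/35488 + r(G(6, -2), -126)/(-3756) = 47448/35488 + 0/(-3756) = 47448*(1/35488) + 0*(-1/3756) = 5931/4436 + 0 = 5931/4436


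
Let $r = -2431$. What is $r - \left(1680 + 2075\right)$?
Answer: $-6186$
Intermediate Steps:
$r - \left(1680 + 2075\right) = -2431 - \left(1680 + 2075\right) = -2431 - 3755 = -6186$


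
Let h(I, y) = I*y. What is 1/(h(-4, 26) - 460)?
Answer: -1/564 ≈ -0.0017731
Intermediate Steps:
1/(h(-4, 26) - 460) = 1/(-4*26 - 460) = 1/(-104 - 460) = 1/(-564) = -1/564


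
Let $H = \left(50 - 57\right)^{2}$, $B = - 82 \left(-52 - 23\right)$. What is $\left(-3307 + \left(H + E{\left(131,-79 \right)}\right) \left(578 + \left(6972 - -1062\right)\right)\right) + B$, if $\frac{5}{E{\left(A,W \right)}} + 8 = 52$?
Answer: $\frac{4683906}{11} \approx 4.2581 \cdot 10^{5}$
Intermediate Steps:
$E{\left(A,W \right)} = \frac{5}{44}$ ($E{\left(A,W \right)} = \frac{5}{-8 + 52} = \frac{5}{44}$)
$B = 6150$ ($B = \left(-82\right) \left(-75\right) = 6150$)
$H = 49$ ($H = \left(-7\right)^{2} = 49$)
$\left(-3307 + \left(H + E{\left(131,-79 \right)}\right) \left(578 + \left(6972 - -1062\right)\right)\right) + B = \left(-3307 + \left(49 + \frac{5}{44}\right) \left(578 + \left(6972 - -1062\right)\right)\right) + 6150 = \left(-3307 + \frac{2161 \left(578 + \left(6972 + 1062\right)\right)}{44}\right) + 6150 = \left(-3307 + \frac{2161 \left(578 + 8034\right)}{44}\right) + 6150 = \left(-3307 + \frac{2161}{44} \cdot 8612\right) + 6150 = \left(-3307 + \frac{4652633}{11}\right) + 6150 = \frac{4616256}{11} + 6150 = \frac{4683906}{11}$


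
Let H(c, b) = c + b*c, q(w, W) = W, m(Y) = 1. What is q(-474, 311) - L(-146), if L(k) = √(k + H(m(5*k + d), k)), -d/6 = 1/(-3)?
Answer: 311 - I*√291 ≈ 311.0 - 17.059*I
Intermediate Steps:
d = 2 (d = -6/(-3) = -6*(-⅓) = 2)
L(k) = √(1 + 2*k) (L(k) = √(k + 1*(1 + k)) = √(k + (1 + k)) = √(1 + 2*k))
q(-474, 311) - L(-146) = 311 - √(1 + 2*(-146)) = 311 - √(1 - 292) = 311 - √(-291) = 311 - I*√291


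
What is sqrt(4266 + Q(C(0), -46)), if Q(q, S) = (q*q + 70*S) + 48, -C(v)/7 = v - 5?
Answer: sqrt(2319) ≈ 48.156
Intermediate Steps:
C(v) = 35 - 7*v (C(v) = -7*(v - 5) = -7*(-5 + v) = 35 - 7*v)
Q(q, S) = 48 + q**2 + 70*S (Q(q, S) = (q**2 + 70*S) + 48 = 48 + q**2 + 70*S)
sqrt(4266 + Q(C(0), -46)) = sqrt(4266 + (48 + (35 - 7*0)**2 + 70*(-46))) = sqrt(4266 + (48 + (35 + 0)**2 - 3220)) = sqrt(4266 + (48 + 35**2 - 3220)) = sqrt(4266 + (48 + 1225 - 3220)) = sqrt(4266 - 1947) = sqrt(2319)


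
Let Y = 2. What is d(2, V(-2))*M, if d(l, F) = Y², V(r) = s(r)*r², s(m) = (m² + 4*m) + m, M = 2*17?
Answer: 136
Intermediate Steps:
M = 34
s(m) = m² + 5*m
V(r) = r³*(5 + r) (V(r) = (r*(5 + r))*r² = r³*(5 + r))
d(l, F) = 4 (d(l, F) = 2² = 4)
d(2, V(-2))*M = 4*34 = 136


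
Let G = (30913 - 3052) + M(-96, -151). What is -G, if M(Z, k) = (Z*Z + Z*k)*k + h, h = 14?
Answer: 3552637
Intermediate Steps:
M(Z, k) = 14 + k*(Z² + Z*k) (M(Z, k) = (Z*Z + Z*k)*k + 14 = (Z² + Z*k)*k + 14 = k*(Z² + Z*k) + 14 = 14 + k*(Z² + Z*k))
G = -3552637 (G = (30913 - 3052) + (14 - 96*(-151)² - 151*(-96)²) = 27861 + (14 - 96*22801 - 151*9216) = 27861 + (14 - 2188896 - 1391616) = 27861 - 3580498 = -3552637)
-G = -1*(-3552637) = 3552637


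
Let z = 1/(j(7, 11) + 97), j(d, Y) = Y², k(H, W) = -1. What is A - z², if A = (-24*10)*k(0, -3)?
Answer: 11405759/47524 ≈ 240.00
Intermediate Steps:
z = 1/218 (z = 1/(11² + 97) = 1/(121 + 97) = 1/218 ≈ 0.0045872)
A = 240 (A = -24*10*(-1) = -240*(-1) = 240)
A - z² = 240 - (1/218)² = 240 - 1*1/47524 = 240 - 1/47524 = 11405759/47524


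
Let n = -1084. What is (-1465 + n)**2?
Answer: 6497401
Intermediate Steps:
(-1465 + n)**2 = (-1465 - 1084)**2 = (-2549)**2 = 6497401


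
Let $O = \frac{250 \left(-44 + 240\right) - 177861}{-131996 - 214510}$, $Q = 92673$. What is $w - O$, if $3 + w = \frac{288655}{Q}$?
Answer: $- \frac{2752165879}{10703916846} \approx -0.25712$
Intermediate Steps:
$O = \frac{128861}{346506}$ ($O = \frac{250 \cdot 196 - 177861}{-346506} = \left(49000 - 177861\right) \left(- \frac{1}{346506}\right) = \left(-128861\right) \left(- \frac{1}{346506}\right) = \frac{128861}{346506} \approx 0.37189$)
$w = \frac{10636}{92673}$ ($w = -3 + \frac{288655}{92673} = \frac{10636}{92673} \approx 0.11477$)
$w - O = \frac{10636}{92673} - \frac{128861}{346506} = - \frac{2752165879}{10703916846}$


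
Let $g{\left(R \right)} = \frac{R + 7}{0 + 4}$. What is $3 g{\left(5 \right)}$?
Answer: $9$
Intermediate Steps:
$g{\left(R \right)} = \frac{7}{4} + \frac{R}{4}$ ($g{\left(R \right)} = \frac{7 + R}{4} = \left(7 + R\right) \frac{1}{4} = \frac{7}{4} + \frac{R}{4}$)
$3 g{\left(5 \right)} = 3 \left(\frac{7}{4} + \frac{1}{4} \cdot 5\right) = 3 \left(\frac{7}{4} + \frac{5}{4}\right) = 3 \cdot 3 = 9$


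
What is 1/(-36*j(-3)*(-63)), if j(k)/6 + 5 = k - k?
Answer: -1/68040 ≈ -1.4697e-5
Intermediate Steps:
j(k) = -30 (j(k) = -30 + 6*(k - k) = -30 + 6*0 = -30 + 0 = -30)
1/(-36*j(-3)*(-63)) = 1/(-36*(-30)*(-63)) = 1/(1080*(-63)) = 1/(-68040) = -1/68040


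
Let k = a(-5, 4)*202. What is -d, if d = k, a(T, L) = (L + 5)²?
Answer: -16362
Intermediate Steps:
a(T, L) = (5 + L)²
k = 16362 (k = (5 + 4)²*202 = 9²*202 = 81*202 = 16362)
d = 16362
-d = -1*16362 = -16362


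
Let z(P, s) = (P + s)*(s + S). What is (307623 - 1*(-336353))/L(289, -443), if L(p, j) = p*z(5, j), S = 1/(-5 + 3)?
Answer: 643976/56139117 ≈ 0.011471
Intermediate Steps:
S = -1/2 (S = 1/(-2) = -1/2 ≈ -0.50000)
z(P, s) = (-1/2 + s)*(P + s) (z(P, s) = (P + s)*(s - 1/2) = (P + s)*(-1/2 + s) = (-1/2 + s)*(P + s))
L(p, j) = p*(-5/2 + j**2 + 9*j/2) (L(p, j) = p*(j**2 - 1/2*5 - j/2 + 5*j) = p*(j**2 - 5/2 - j/2 + 5*j) = p*(-5/2 + j**2 + 9*j/2))
(307623 - 1*(-336353))/L(289, -443) = (307623 - 1*(-336353))/(((1/2)*289*(-5 + 2*(-443)**2 + 9*(-443)))) = (307623 + 336353)/(((1/2)*289*(-5 + 2*196249 - 3987))) = 643976/(((1/2)*289*(-5 + 392498 - 3987))) = 643976/(((1/2)*289*388506)) = 643976/56139117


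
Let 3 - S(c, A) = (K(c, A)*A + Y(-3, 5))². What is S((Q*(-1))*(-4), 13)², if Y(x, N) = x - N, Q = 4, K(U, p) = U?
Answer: 1599760009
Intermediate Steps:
S(c, A) = 3 - (-8 + A*c)² (S(c, A) = 3 - (c*A + (-3 - 1*5))² = 3 - (A*c + (-3 - 5))² = 3 - (A*c - 8)² = 3 - (-8 + A*c)²)
S((Q*(-1))*(-4), 13)² = (3 - (-8 + 13*((4*(-1))*(-4)))²)² = (3 - (-8 + 13*(-4*(-4)))²)² = (3 - (-8 + 13*16)²)² = (3 - (-8 + 208)²)² = (3 - 1*200²)² = (3 - 1*40000)² = (3 - 40000)² = (-39997)² = 1599760009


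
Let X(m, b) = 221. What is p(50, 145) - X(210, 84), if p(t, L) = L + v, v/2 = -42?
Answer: -160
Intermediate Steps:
v = -84 (v = 2*(-42) = -84)
p(t, L) = -84 + L (p(t, L) = L - 84 = -84 + L)
p(50, 145) - X(210, 84) = (-84 + 145) - 1*221 = 61 - 221 = -160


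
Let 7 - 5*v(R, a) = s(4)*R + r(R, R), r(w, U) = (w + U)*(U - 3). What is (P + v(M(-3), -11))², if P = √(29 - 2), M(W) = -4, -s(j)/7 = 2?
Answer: 468 - 126*√3 ≈ 249.76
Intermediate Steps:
s(j) = -14 (s(j) = -7*2 = -14)
r(w, U) = (-3 + U)*(U + w) (r(w, U) = (U + w)*(-3 + U) = (-3 + U)*(U + w))
P = 3*√3 (P = √27 = 3*√3 ≈ 5.1962)
v(R, a) = 7/5 + 4*R - 2*R²/5 (v(R, a) = 7/5 - (-14*R + (R² - 3*R - 3*R + R*R))/5 = 7/5 - (-14*R + (R² - 3*R - 3*R + R²))/5 = 7/5 - (-14*R + (-6*R + 2*R²))/5 = 7/5 - (-20*R + 2*R²)/5 = 7/5 + (4*R - 2*R²/5) = 7/5 + 4*R - 2*R²/5)
(P + v(M(-3), -11))² = (3*√3 + (7/5 + 4*(-4) - ⅖*(-4)²))² = (3*√3 + (7/5 - 16 - ⅖*16))² = (3*√3 + (7/5 - 16 - 32/5))² = (3*√3 - 21)² = (-21 + 3*√3)²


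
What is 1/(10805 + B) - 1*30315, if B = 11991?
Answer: -691060739/22796 ≈ -30315.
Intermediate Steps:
1/(10805 + B) - 1*30315 = 1/(10805 + 11991) - 1*30315 = 1/22796 - 30315 = -691060739/22796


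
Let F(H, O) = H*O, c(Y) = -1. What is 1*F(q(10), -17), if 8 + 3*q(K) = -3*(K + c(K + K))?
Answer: 595/3 ≈ 198.33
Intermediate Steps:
q(K) = -5/3 - K (q(K) = -8/3 + (-3*(K - 1))/3 = -8/3 + (-3*(-1 + K))/3 = -8/3 + (3 - 3*K)/3 = -8/3 + (1 - K) = -5/3 - K)
1*F(q(10), -17) = 1*((-5/3 - 1*10)*(-17)) = 1*((-5/3 - 10)*(-17)) = 1*(-35/3*(-17)) = 1*(595/3) = 595/3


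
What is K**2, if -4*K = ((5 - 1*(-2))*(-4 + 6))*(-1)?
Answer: 49/4 ≈ 12.250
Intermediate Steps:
K = 7/2 (K = -(5 - 1*(-2))*(-4 + 6)*(-1)/4 = -(5 + 2)*2*(-1)/4 = -7*2*(-1)/4 = -7*(-1)/2 = -1/4*(-14) = 7/2 ≈ 3.5000)
K**2 = (7/2)**2 = 49/4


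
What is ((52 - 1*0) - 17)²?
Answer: 1225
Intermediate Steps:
((52 - 1*0) - 17)² = ((52 + 0) - 17)² = (52 - 17)² = 35² = 1225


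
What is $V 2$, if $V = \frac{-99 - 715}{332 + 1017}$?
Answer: $- \frac{1628}{1349} \approx -1.2068$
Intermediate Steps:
$V = - \frac{814}{1349} \approx -0.60341$
$V 2 = \left(- \frac{814}{1349}\right) 2 = - \frac{1628}{1349}$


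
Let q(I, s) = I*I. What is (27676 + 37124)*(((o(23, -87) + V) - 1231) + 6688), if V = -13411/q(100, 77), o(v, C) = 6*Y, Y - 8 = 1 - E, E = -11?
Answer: 9032567418/25 ≈ 3.6130e+8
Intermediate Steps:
q(I, s) = I²
Y = 20 (Y = 8 + (1 - 1*(-11)) = 8 + (1 + 11) = 8 + 12 = 20)
o(v, C) = 120 (o(v, C) = 6*20 = 120)
V = -13411/10000 (V = -13411/(100²) = -13411/10000 ≈ -1.3411)
(27676 + 37124)*(((o(23, -87) + V) - 1231) + 6688) = (27676 + 37124)*(((120 - 13411/10000) - 1231) + 6688) = 64800*((1186589/10000 - 1231) + 6688) = 64800*(-11123411/10000 + 6688) = 64800*(55756589/10000) = 9032567418/25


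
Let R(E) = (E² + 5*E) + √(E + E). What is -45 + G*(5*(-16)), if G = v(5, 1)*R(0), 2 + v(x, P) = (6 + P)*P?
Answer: -45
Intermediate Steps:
R(E) = E² + 5*E + √2*√E (R(E) = (E² + 5*E) + √(2*E) = (E² + 5*E) + √2*√E = E² + 5*E + √2*√E)
v(x, P) = -2 + P*(6 + P) (v(x, P) = -2 + (6 + P)*P = -2 + P*(6 + P))
G = 0 (G = (-2 + 1² + 6*1)*(0² + 5*0 + √2*√0) = (-2 + 1 + 6)*(0 + 0 + √2*0) = 5*(0 + 0 + 0) = 5*0 = 0)
-45 + G*(5*(-16)) = -45 + 0*(5*(-16)) = -45 + 0*(-80) = -45 + 0 = -45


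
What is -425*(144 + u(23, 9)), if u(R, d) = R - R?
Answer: -61200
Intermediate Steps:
u(R, d) = 0
-425*(144 + u(23, 9)) = -425*(144 + 0) = -425*144 = -61200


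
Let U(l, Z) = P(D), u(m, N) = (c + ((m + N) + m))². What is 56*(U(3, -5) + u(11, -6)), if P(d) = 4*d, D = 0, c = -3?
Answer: 9464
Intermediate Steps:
u(m, N) = (-3 + N + 2*m)² (u(m, N) = (-3 + ((m + N) + m))² = (-3 + ((N + m) + m))² = (-3 + (N + 2*m))² = (-3 + N + 2*m)²)
U(l, Z) = 0 (U(l, Z) = 4*0 = 0)
56*(U(3, -5) + u(11, -6)) = 56*(0 + (-3 - 6 + 2*11)²) = 56*(0 + (-3 - 6 + 22)²) = 56*(0 + 13²) = 56*(0 + 169) = 56*169 = 9464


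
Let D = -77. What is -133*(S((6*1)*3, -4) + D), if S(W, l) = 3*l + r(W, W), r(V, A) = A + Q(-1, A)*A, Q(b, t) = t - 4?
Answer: -24073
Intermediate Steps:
Q(b, t) = -4 + t
r(V, A) = A + A*(-4 + A) (r(V, A) = A + (-4 + A)*A = A + A*(-4 + A))
S(W, l) = 3*l + W*(-3 + W)
-133*(S((6*1)*3, -4) + D) = -133*((3*(-4) + ((6*1)*3)*(-3 + (6*1)*3)) - 77) = -133*((-12 + (6*3)*(-3 + 6*3)) - 77) = -133*((-12 + 18*(-3 + 18)) - 77) = -133*((-12 + 18*15) - 77) = -133*((-12 + 270) - 77) = -133*(258 - 77) = -133*181 = -24073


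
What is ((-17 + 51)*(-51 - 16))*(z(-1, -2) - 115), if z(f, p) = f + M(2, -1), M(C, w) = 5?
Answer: 252858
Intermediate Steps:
z(f, p) = 5 + f (z(f, p) = f + 5 = 5 + f)
((-17 + 51)*(-51 - 16))*(z(-1, -2) - 115) = ((-17 + 51)*(-51 - 16))*((5 - 1) - 115) = (34*(-67))*(4 - 115) = -2278*(-111) = 252858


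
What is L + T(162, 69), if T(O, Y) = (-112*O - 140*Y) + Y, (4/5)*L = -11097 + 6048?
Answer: -136185/4 ≈ -34046.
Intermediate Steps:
L = -25245/4 (L = 5*(-11097 + 6048)/4 = (5/4)*(-5049) = -25245/4 ≈ -6311.3)
T(O, Y) = -139*Y - 112*O (T(O, Y) = (-140*Y - 112*O) + Y = -139*Y - 112*O)
L + T(162, 69) = -25245/4 + (-139*69 - 112*162) = -25245/4 + (-9591 - 18144) = -25245/4 - 27735 = -136185/4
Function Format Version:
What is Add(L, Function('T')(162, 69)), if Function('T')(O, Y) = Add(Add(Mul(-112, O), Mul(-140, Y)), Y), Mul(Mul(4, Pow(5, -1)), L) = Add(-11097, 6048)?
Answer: Rational(-136185, 4) ≈ -34046.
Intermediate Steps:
L = Rational(-25245, 4) (L = Mul(Rational(5, 4), Add(-11097, 6048)) = Mul(Rational(5, 4), -5049) = Rational(-25245, 4) ≈ -6311.3)
Function('T')(O, Y) = Add(Mul(-139, Y), Mul(-112, O)) (Function('T')(O, Y) = Add(Add(Mul(-140, Y), Mul(-112, O)), Y) = Add(Mul(-139, Y), Mul(-112, O)))
Add(L, Function('T')(162, 69)) = Add(Rational(-25245, 4), Add(Mul(-139, 69), Mul(-112, 162))) = Add(Rational(-25245, 4), Add(-9591, -18144)) = Add(Rational(-25245, 4), -27735) = Rational(-136185, 4)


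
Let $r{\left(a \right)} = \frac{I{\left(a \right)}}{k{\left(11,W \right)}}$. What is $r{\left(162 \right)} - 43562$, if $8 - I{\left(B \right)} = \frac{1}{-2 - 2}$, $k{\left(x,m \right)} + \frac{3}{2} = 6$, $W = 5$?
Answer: $- \frac{261361}{6} \approx -43560.0$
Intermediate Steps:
$k{\left(x,m \right)} = \frac{9}{2}$ ($k{\left(x,m \right)} = - \frac{3}{2} + 6 = \frac{9}{2}$)
$I{\left(B \right)} = \frac{33}{4}$ ($I{\left(B \right)} = 8 - \frac{1}{-2 - 2} = 8 - \frac{1}{-4} = 8 - - \frac{1}{4} = 8 + \frac{1}{4} = \frac{33}{4}$)
$r{\left(a \right)} = \frac{11}{6}$ ($r{\left(a \right)} = \frac{33}{4 \cdot \frac{9}{2}} = \frac{33}{4} \cdot \frac{2}{9} = \frac{11}{6}$)
$r{\left(162 \right)} - 43562 = \frac{11}{6} - 43562 = - \frac{261361}{6}$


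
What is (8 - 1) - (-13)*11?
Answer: 150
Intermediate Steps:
(8 - 1) - (-13)*11 = 7 - 13*(-11) = 7 + 143 = 150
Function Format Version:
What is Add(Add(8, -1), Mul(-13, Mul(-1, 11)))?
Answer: 150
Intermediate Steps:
Add(Add(8, -1), Mul(-13, Mul(-1, 11))) = Add(7, Mul(-13, -11)) = Add(7, 143) = 150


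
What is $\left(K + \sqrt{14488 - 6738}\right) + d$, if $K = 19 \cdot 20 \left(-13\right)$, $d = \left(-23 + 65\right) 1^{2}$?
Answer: $-4898 + 5 \sqrt{310} \approx -4810.0$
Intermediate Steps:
$d = 42$ ($d = 42 \cdot 1 = 42$)
$K = -4940$ ($K = 380 \left(-13\right) = -4940$)
$\left(K + \sqrt{14488 - 6738}\right) + d = \left(-4940 + \sqrt{14488 - 6738}\right) + 42 = \left(-4940 + \sqrt{7750}\right) + 42 = \left(-4940 + 5 \sqrt{310}\right) + 42 = -4898 + 5 \sqrt{310}$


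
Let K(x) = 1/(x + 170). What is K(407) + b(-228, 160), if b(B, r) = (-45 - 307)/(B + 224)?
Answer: 50777/577 ≈ 88.002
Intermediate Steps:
K(x) = 1/(170 + x)
b(B, r) = -352/(224 + B)
K(407) + b(-228, 160) = 1/(170 + 407) - 352/(224 - 228) = 1/577 - 352/(-4) = 1/577 - 352*(-¼) = 1/577 + 88 = 50777/577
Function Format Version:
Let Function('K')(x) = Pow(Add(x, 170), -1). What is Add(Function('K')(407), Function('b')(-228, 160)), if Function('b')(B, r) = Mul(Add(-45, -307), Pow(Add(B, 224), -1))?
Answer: Rational(50777, 577) ≈ 88.002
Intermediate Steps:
Function('K')(x) = Pow(Add(170, x), -1)
Function('b')(B, r) = Mul(-352, Pow(Add(224, B), -1))
Add(Function('K')(407), Function('b')(-228, 160)) = Add(Pow(Add(170, 407), -1), Mul(-352, Pow(Add(224, -228), -1))) = Add(Pow(577, -1), Mul(-352, Pow(-4, -1))) = Add(Rational(1, 577), Mul(-352, Rational(-1, 4))) = Add(Rational(1, 577), 88) = Rational(50777, 577)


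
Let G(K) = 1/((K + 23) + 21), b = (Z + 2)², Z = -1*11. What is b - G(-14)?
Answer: 2429/30 ≈ 80.967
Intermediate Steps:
Z = -11
b = 81 (b = (-11 + 2)² = (-9)² = 81)
G(K) = 1/(44 + K) (G(K) = 1/((23 + K) + 21) = 1/(44 + K))
b - G(-14) = 81 - 1/(44 - 14) = 81 - 1/30 = 2429/30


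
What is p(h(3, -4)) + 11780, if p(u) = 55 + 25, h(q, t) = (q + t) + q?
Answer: 11860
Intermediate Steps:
h(q, t) = t + 2*q
p(u) = 80
p(h(3, -4)) + 11780 = 80 + 11780 = 11860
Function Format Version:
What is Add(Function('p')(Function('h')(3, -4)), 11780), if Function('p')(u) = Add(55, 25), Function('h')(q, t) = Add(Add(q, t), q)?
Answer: 11860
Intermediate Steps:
Function('h')(q, t) = Add(t, Mul(2, q))
Function('p')(u) = 80
Add(Function('p')(Function('h')(3, -4)), 11780) = Add(80, 11780) = 11860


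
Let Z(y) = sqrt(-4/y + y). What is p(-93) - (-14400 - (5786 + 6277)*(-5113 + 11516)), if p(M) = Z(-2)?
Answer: 77253789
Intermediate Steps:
Z(y) = sqrt(y - 4/y)
p(M) = 0 (p(M) = sqrt(-2 - 4/(-2)) = sqrt(-2 - 4*(-1/2)) = sqrt(-2 + 2) = sqrt(0) = 0)
p(-93) - (-14400 - (5786 + 6277)*(-5113 + 11516)) = 0 - (-14400 - (5786 + 6277)*(-5113 + 11516)) = 0 - (-14400 - 12063*6403) = 0 - (-14400 - 1*77239389) = 0 - (-14400 - 77239389) = 0 - 1*(-77253789) = 0 + 77253789 = 77253789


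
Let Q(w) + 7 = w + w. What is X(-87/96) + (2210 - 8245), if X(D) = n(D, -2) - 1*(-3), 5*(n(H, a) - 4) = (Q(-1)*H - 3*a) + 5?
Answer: -963867/160 ≈ -6024.2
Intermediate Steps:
Q(w) = -7 + 2*w (Q(w) = -7 + (w + w) = -7 + 2*w)
n(H, a) = 5 - 9*H/5 - 3*a/5 (n(H, a) = 4 + (((-7 + 2*(-1))*H - 3*a) + 5)/5 = 4 + (((-7 - 2)*H - 3*a) + 5)/5 = 4 + ((-9*H - 3*a) + 5)/5 = 4 + (5 - 9*H - 3*a)/5 = 4 + (1 - 9*H/5 - 3*a/5) = 5 - 9*H/5 - 3*a/5)
X(D) = 46/5 - 9*D/5 (X(D) = (5 - 9*D/5 - 3/5*(-2)) - 1*(-3) = (5 - 9*D/5 + 6/5) + 3 = (31/5 - 9*D/5) + 3 = 46/5 - 9*D/5)
X(-87/96) + (2210 - 8245) = (46/5 - (-783)/(5*96)) + (2210 - 8245) = (46/5 - (-783)/(5*96)) - 6035 = (46/5 - 9/5*(-29/32)) - 6035 = (46/5 + 261/160) - 6035 = 1733/160 - 6035 = -963867/160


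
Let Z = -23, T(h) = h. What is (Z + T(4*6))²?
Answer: 1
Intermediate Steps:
(Z + T(4*6))² = (-23 + 4*6)² = (-23 + 24)² = 1² = 1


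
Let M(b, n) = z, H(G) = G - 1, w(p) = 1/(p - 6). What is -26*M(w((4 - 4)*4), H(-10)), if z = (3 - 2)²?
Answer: -26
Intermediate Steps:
w(p) = 1/(-6 + p)
z = 1 (z = 1² = 1)
H(G) = -1 + G
M(b, n) = 1
-26*M(w((4 - 4)*4), H(-10)) = -26*1 = -26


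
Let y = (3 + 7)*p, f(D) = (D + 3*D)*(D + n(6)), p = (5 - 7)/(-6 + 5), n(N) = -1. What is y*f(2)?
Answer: 160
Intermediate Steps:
p = 2 (p = -2/(-1) = -2*(-1) = 2)
f(D) = 4*D*(-1 + D) (f(D) = (D + 3*D)*(D - 1) = (4*D)*(-1 + D) = 4*D*(-1 + D))
y = 20 (y = (3 + 7)*2 = 10*2 = 20)
y*f(2) = 20*(4*2*(-1 + 2)) = 20*(4*2*1) = 20*8 = 160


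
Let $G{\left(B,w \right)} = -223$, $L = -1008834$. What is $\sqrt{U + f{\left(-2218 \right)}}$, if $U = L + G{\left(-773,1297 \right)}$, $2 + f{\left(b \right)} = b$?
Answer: $i \sqrt{1011277} \approx 1005.6 i$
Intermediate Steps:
$f{\left(b \right)} = -2 + b$
$U = -1009057$ ($U = -1008834 - 223 = -1009057$)
$\sqrt{U + f{\left(-2218 \right)}} = \sqrt{-1009057 - 2220} = \sqrt{-1011277} = i \sqrt{1011277}$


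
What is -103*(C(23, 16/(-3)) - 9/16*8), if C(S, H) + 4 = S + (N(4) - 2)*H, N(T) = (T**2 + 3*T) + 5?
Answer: 93215/6 ≈ 15536.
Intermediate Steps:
N(T) = 5 + T**2 + 3*T
C(S, H) = -4 + S + 31*H (C(S, H) = -4 + (S + ((5 + 4**2 + 3*4) - 2)*H) = -4 + (S + ((5 + 16 + 12) - 2)*H) = -4 + (S + (33 - 2)*H) = -4 + (S + 31*H) = -4 + S + 31*H)
-103*(C(23, 16/(-3)) - 9/16*8) = -103*((-4 + 23 + 31*(16/(-3))) - 9/16*8) = -103*((-4 + 23 + 31*(16*(-1/3))) - 9*1/16*8) = -103*((-4 + 23 + 31*(-16/3)) - 9/16*8) = -103*((-4 + 23 - 496/3) - 9/2) = -103*(-439/3 - 9/2) = -103*(-905/6) = 93215/6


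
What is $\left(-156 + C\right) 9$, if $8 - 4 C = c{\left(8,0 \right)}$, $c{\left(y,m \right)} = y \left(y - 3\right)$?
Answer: $-1476$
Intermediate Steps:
$c{\left(y,m \right)} = y \left(-3 + y\right)$
$C = -8$ ($C = 2 - \frac{8 \left(-3 + 8\right)}{4} = 2 - \frac{8 \cdot 5}{4} = 2 - 10 = -8$)
$\left(-156 + C\right) 9 = \left(-156 - 8\right) 9 = \left(-164\right) 9 = -1476$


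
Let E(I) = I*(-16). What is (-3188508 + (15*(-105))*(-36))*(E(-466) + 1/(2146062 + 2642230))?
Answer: -27952564862551656/1197073 ≈ -2.3351e+10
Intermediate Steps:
E(I) = -16*I
(-3188508 + (15*(-105))*(-36))*(E(-466) + 1/(2146062 + 2642230)) = (-3188508 + (15*(-105))*(-36))*(-16*(-466) + 1/(2146062 + 2642230)) = (-3188508 - 1575*(-36))*(7456 + 1/4788292) = (-3188508 + 56700)*(7456 + 1/4788292) = -3131808*35701505153/4788292 = -27952564862551656/1197073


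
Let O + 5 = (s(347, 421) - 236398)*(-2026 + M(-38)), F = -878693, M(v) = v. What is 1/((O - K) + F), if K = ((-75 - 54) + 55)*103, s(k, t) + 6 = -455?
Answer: 1/488005900 ≈ 2.0492e-9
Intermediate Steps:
s(k, t) = -461 (s(k, t) = -6 - 455 = -461)
O = 488876971 (O = -5 + (-461 - 236398)*(-2026 - 38) = -5 - 236859*(-2064) = -5 + 488876976 = 488876971)
K = -7622 (K = (-129 + 55)*103 = -74*103 = -7622)
1/((O - K) + F) = 1/((488876971 - 1*(-7622)) - 878693) = 1/((488876971 + 7622) - 878693) = 1/(488884593 - 878693) = 1/488005900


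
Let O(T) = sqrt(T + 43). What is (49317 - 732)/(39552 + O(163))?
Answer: 9328320/7593983 - 48585*sqrt(206)/1564360498 ≈ 1.2279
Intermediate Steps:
O(T) = sqrt(43 + T)
(49317 - 732)/(39552 + O(163)) = (49317 - 732)/(39552 + sqrt(43 + 163)) = 48585/(39552 + sqrt(206))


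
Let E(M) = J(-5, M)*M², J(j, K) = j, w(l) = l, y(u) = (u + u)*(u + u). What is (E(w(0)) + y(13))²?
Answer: 456976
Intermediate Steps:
y(u) = 4*u² (y(u) = (2*u)*(2*u) = 4*u²)
E(M) = -5*M²
(E(w(0)) + y(13))² = (-5*0² + 4*13²)² = (-5*0 + 4*169)² = (0 + 676)² = 676² = 456976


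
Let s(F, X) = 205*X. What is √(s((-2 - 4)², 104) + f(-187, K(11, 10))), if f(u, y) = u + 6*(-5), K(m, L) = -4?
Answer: √21103 ≈ 145.27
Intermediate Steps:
f(u, y) = -30 + u (f(u, y) = u - 30 = -30 + u)
√(s((-2 - 4)², 104) + f(-187, K(11, 10))) = √(205*104 + (-30 - 187)) = √(21320 - 217) = √21103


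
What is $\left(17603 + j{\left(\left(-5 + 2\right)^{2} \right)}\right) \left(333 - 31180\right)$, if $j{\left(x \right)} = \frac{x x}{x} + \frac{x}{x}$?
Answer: $-543308211$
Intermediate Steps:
$j{\left(x \right)} = 1 + x$ ($j{\left(x \right)} = \frac{x^{2}}{x} + 1 = x + 1 = 1 + x$)
$\left(17603 + j{\left(\left(-5 + 2\right)^{2} \right)}\right) \left(333 - 31180\right) = \left(17603 + \left(1 + \left(-5 + 2\right)^{2}\right)\right) \left(333 - 31180\right) = \left(17603 + \left(1 + \left(-3\right)^{2}\right)\right) \left(-30847\right) = \left(17603 + \left(1 + 9\right)\right) \left(-30847\right) = \left(17603 + 10\right) \left(-30847\right) = 17613 \left(-30847\right) = -543308211$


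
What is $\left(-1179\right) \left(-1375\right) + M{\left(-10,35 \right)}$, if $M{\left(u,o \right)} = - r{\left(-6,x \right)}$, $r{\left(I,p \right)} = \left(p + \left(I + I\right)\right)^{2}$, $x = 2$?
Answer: $1621025$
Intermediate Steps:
$r{\left(I,p \right)} = \left(p + 2 I\right)^{2}$
$M{\left(u,o \right)} = -100$ ($M{\left(u,o \right)} = - \left(2 + 2 \left(-6\right)\right)^{2} = - \left(2 - 12\right)^{2} = - \left(-10\right)^{2} = \left(-1\right) 100 = -100$)
$\left(-1179\right) \left(-1375\right) + M{\left(-10,35 \right)} = \left(-1179\right) \left(-1375\right) - 100 = 1621125 - 100 = 1621025$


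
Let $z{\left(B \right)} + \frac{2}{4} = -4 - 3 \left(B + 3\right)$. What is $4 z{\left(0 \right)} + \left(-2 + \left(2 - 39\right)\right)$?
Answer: $-93$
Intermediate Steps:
$z{\left(B \right)} = - \frac{27}{2} - 3 B$ ($z{\left(B \right)} = - \frac{1}{2} - \left(4 + 3 \left(B + 3\right)\right) = - \frac{1}{2} - \left(4 + 3 \left(3 + B\right)\right) = - \frac{1}{2} - \left(13 + 3 B\right) = - \frac{27}{2} - 3 B$)
$4 z{\left(0 \right)} + \left(-2 + \left(2 - 39\right)\right) = 4 \left(- \frac{27}{2} - 0\right) + \left(-2 + \left(2 - 39\right)\right) = 4 \left(- \frac{27}{2} + 0\right) + \left(-2 + \left(2 - 39\right)\right) = 4 \left(- \frac{27}{2}\right) - 39 = -54 - 39 = -93$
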